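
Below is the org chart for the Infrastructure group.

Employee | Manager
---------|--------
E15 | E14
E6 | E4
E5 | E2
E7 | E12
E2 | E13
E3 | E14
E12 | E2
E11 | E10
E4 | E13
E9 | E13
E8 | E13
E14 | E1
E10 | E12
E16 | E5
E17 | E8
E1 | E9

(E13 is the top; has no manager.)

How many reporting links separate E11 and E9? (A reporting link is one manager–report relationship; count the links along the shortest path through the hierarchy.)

E11 is 4 levels below E13, and E9 is 1 level below E13 (their lowest common manager). The shortest path runs up from E11 to E13 and back down to E9: 4 + 1 = 5 links.

5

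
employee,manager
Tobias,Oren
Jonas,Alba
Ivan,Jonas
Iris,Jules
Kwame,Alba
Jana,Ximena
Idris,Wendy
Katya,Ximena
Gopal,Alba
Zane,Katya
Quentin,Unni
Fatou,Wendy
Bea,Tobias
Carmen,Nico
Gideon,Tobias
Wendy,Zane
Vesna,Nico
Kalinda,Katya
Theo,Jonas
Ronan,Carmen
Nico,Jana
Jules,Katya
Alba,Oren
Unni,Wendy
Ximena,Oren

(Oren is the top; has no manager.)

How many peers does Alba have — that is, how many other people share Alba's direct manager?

Alba reports to Oren. Oren's other direct reports are Tobias, Ximena — 2 peers.

2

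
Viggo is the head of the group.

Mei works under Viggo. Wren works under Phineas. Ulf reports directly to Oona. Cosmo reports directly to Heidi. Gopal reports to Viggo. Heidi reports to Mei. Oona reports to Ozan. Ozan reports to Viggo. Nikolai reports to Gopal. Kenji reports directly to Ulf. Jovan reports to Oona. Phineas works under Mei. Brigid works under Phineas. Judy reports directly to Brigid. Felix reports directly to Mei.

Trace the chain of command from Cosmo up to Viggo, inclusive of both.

Cosmo -> Heidi -> Mei -> Viggo

Cosmo reports to Heidi. Heidi reports to Mei. Mei reports to Viggo. Viggo is at the top.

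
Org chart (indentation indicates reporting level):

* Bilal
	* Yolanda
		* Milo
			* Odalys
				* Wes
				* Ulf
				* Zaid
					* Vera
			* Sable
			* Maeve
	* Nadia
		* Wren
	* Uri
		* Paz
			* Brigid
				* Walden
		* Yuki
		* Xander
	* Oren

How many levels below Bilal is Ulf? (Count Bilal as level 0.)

4

Chain from Ulf up to Bilal: Ulf → Odalys → Milo → Yolanda → Bilal. That is 4 steps up, so Ulf is 4 levels below Bilal.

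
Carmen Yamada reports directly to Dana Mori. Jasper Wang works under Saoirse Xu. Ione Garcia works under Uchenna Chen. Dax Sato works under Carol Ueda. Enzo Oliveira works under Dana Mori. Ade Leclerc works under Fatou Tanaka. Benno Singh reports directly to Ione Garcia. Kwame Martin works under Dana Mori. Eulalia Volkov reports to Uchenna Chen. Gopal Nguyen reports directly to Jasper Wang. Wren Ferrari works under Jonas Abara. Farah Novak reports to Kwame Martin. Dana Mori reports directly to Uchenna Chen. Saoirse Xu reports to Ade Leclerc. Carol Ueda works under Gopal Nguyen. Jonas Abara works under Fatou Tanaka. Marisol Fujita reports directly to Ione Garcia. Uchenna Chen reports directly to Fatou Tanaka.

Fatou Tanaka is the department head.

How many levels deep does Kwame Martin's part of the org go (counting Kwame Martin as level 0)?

The longest chain under Kwame Martin runs Kwame Martin → Farah Novak, which is 1 level below Kwame Martin.

1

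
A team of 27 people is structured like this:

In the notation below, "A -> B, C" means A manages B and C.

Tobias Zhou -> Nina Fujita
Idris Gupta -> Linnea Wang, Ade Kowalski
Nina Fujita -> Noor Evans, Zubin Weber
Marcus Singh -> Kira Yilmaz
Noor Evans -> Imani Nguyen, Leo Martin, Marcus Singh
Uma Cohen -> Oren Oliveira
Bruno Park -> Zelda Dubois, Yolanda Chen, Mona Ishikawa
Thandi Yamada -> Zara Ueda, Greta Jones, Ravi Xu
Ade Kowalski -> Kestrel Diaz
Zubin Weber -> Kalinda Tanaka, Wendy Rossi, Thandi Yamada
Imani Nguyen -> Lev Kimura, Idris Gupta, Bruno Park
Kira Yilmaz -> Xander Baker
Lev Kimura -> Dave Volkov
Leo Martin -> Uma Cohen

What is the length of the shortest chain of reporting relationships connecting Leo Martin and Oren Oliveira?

Oren Oliveira is in Leo Martin's organization: the chain from Oren Oliveira up to Leo Martin is Oren Oliveira → Uma Cohen → Leo Martin, which is 2 links.

2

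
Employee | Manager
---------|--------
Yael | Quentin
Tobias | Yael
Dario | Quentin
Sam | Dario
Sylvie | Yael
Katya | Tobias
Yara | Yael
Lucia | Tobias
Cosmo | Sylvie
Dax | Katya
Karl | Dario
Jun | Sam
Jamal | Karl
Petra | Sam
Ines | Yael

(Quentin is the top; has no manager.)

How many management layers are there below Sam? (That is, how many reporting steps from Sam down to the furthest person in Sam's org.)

The longest chain under Sam runs Sam → Petra, which is 1 level below Sam.

1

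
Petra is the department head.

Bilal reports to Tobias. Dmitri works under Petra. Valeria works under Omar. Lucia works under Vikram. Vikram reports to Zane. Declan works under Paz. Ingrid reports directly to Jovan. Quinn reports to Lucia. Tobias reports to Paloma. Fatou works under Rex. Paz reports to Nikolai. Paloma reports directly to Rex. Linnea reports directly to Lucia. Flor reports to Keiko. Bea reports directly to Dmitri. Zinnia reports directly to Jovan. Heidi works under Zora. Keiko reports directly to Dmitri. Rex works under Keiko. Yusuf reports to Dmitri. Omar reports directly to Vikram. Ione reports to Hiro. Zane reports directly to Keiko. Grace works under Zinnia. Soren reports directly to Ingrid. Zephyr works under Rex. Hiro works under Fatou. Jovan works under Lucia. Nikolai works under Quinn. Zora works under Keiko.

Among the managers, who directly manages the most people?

Keiko

Direct-report counts: Petra has 1; Dmitri has 3; Keiko has 4; Zora has 1; Zane has 1; Vikram has 2; Omar has 1; Lucia has 3; Quinn has 1; Nikolai has 1; Paz has 1; Jovan has 2; Ingrid has 1; Zinnia has 1; Rex has 3; Paloma has 1; Tobias has 1; Fatou has 1; Hiro has 1. The largest is 4, held by Keiko.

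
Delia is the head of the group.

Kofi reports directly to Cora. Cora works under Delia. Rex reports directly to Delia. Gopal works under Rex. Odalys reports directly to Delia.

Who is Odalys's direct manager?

Delia

Odalys reports directly to Delia.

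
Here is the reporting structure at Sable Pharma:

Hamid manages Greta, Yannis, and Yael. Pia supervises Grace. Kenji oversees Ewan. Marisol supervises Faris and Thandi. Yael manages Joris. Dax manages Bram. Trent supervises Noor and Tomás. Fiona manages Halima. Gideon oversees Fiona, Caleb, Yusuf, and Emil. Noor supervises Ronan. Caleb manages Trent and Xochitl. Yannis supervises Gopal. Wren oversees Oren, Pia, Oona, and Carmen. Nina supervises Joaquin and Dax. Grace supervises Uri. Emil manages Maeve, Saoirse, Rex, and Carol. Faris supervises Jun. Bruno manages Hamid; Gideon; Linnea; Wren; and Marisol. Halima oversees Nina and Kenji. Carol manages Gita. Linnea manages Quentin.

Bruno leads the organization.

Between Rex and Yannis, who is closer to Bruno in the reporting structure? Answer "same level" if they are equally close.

Rex is 3 levels below Bruno; Yannis is 2. Yannis is higher.

Yannis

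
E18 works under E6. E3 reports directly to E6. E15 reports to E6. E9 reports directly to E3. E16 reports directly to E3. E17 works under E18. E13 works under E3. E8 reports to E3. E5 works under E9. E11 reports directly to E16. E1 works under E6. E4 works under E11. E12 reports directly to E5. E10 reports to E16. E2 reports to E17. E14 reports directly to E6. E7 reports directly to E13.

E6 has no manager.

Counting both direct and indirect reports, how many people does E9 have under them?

2

E9 directly manages E5. Under E5: E12 (1). That's 2 in total.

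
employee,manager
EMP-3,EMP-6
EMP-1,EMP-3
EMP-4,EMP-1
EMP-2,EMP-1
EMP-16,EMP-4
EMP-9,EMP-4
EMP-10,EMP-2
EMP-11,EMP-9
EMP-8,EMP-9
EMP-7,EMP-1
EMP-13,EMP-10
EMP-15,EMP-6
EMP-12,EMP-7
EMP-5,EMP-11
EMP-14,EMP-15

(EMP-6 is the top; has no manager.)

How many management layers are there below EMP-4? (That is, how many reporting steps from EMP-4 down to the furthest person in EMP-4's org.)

3

The longest chain under EMP-4 runs EMP-4 → EMP-9 → EMP-11 → EMP-5, which is 3 levels below EMP-4.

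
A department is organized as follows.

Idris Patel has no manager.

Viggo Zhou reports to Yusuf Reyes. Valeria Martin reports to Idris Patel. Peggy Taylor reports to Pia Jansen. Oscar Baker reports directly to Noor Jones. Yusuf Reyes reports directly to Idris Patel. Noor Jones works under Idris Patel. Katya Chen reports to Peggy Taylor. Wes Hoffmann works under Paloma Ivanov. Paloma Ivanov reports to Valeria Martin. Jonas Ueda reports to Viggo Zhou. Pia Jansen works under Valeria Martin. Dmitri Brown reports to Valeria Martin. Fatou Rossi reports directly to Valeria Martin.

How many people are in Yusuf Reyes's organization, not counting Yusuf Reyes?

Yusuf Reyes directly manages Viggo Zhou. Under Viggo Zhou: Jonas Ueda (1). That's 2 in total.

2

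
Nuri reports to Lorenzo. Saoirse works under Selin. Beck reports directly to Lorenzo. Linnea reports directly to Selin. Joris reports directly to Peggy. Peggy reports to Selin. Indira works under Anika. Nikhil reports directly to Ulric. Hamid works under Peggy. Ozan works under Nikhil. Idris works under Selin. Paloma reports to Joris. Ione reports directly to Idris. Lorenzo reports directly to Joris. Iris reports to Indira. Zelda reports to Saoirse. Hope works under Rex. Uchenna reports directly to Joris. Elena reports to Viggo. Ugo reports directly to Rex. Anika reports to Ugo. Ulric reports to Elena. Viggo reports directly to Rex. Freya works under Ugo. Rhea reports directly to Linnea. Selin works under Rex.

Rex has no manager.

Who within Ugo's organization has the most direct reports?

Direct-report counts within Ugo's organization: Ugo has 2; Anika has 1; Indira has 1. The largest is 2, held by Ugo.

Ugo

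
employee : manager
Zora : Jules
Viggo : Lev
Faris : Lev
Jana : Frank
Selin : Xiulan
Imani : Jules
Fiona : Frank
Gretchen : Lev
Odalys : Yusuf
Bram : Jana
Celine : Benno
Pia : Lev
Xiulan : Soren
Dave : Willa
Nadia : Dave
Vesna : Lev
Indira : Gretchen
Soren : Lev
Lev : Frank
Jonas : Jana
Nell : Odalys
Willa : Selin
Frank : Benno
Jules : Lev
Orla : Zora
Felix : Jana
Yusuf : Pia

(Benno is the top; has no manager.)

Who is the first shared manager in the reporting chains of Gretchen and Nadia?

Gretchen's chain of managers is Lev, Frank, Benno. Nadia's chain of managers is Dave, Willa, Selin, Xiulan, Soren, Lev, Frank, Benno. The first manager that appears in both chains is Lev.

Lev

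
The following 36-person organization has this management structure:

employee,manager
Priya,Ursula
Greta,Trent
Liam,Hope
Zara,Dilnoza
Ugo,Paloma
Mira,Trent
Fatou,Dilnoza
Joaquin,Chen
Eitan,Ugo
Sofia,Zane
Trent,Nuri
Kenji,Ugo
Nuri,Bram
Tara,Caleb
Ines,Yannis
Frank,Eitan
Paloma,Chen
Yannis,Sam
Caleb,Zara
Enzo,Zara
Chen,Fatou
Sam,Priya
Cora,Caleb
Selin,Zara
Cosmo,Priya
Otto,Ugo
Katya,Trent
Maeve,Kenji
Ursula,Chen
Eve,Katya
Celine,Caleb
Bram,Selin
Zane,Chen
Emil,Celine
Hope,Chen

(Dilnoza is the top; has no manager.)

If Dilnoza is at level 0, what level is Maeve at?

6

Chain from Maeve up to Dilnoza: Maeve → Kenji → Ugo → Paloma → Chen → Fatou → Dilnoza. That is 6 steps up, so Maeve is 6 levels below Dilnoza.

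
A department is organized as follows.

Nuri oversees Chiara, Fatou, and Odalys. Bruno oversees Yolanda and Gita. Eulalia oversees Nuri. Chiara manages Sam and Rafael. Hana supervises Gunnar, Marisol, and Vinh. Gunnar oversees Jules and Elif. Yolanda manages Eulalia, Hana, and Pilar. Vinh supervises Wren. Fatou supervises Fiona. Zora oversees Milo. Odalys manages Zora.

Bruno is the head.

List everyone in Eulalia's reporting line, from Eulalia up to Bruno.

Eulalia reports to Yolanda. Yolanda reports to Bruno. Bruno is at the top.

Eulalia -> Yolanda -> Bruno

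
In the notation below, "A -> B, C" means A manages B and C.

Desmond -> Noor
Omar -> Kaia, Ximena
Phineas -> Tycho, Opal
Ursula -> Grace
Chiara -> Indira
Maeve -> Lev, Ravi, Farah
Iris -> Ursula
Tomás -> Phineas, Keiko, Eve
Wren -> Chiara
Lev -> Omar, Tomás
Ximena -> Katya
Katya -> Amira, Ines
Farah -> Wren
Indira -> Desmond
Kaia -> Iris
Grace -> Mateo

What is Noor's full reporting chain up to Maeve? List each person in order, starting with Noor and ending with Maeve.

Noor -> Desmond -> Indira -> Chiara -> Wren -> Farah -> Maeve

Noor reports to Desmond. Desmond reports to Indira. Indira reports to Chiara. Chiara reports to Wren. Wren reports to Farah. Farah reports to Maeve. Maeve is at the top.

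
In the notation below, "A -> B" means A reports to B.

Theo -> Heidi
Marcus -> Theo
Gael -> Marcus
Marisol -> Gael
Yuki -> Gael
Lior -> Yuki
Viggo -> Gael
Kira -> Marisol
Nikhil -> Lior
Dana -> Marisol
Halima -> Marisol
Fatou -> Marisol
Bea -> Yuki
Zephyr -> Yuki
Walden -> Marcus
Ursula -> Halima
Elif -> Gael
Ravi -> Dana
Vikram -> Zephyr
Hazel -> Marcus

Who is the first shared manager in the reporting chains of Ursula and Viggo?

Gael

Ursula's chain of managers is Halima, Marisol, Gael, Marcus, Theo, Heidi. Viggo's chain of managers is Gael, Marcus, Theo, Heidi. The first manager that appears in both chains is Gael.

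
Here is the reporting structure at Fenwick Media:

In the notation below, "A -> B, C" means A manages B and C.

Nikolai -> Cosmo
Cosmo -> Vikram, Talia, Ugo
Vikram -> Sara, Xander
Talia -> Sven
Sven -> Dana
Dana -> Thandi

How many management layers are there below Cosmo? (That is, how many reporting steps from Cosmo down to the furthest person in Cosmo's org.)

The longest chain under Cosmo runs Cosmo → Talia → Sven → Dana → Thandi, which is 4 levels below Cosmo.

4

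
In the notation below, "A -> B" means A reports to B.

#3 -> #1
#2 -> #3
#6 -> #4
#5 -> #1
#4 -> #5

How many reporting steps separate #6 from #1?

Chain from #6 up to #1: #6 → #4 → #5 → #1. That is 3 steps up, so #6 is 3 levels below #1.

3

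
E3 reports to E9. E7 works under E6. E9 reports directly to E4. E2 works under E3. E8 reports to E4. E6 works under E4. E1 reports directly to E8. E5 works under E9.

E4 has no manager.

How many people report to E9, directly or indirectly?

E9 directly manages E5, E3. E5 has no reports. Under E3: E2 (1). So E9's organization is 2 direct reports plus everyone under them: 1 + 2 = 3.

3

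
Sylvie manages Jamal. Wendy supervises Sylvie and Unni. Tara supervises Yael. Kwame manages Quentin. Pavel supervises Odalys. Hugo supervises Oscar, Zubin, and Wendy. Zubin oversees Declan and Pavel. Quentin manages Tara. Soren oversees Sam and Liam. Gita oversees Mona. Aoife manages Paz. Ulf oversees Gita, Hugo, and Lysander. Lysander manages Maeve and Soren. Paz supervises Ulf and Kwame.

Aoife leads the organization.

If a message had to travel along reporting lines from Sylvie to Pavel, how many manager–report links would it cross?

Sylvie is 2 levels below Hugo, and Pavel is 2 levels below Hugo (their lowest common manager). The shortest path runs up from Sylvie to Hugo and back down to Pavel: 2 + 2 = 4 links.

4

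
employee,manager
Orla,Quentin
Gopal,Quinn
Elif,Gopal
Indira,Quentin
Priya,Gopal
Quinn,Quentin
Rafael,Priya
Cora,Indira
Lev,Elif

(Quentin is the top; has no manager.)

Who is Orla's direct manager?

Quentin

Orla reports directly to Quentin.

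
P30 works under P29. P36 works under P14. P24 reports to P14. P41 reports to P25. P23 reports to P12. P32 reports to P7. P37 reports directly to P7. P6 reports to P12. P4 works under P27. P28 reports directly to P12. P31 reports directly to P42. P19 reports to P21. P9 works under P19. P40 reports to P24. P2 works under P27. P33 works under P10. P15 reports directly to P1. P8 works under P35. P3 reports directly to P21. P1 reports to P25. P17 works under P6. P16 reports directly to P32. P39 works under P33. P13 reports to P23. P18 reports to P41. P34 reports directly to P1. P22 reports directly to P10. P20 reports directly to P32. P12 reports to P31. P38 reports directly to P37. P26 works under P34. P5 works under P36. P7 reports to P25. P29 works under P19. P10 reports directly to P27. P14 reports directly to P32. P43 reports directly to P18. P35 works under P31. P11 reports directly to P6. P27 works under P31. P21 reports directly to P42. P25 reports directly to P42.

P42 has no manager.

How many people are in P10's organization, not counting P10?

3

P10 directly manages P22, P33. P22 has no reports. Under P33: P39 (1). So P10's organization is 2 direct reports plus everyone under them: 1 + 2 = 3.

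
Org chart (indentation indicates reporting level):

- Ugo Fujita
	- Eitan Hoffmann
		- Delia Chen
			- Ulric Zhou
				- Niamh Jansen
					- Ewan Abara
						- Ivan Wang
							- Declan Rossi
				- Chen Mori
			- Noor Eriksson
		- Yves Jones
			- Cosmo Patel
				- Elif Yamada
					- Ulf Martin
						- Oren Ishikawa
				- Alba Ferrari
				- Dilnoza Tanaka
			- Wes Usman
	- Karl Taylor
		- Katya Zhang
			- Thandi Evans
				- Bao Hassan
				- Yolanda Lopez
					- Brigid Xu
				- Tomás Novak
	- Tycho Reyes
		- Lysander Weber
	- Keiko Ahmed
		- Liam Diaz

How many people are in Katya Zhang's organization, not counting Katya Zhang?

5

Katya Zhang directly manages Thandi Evans. Under Thandi Evans: Tomás Novak, Yolanda Lopez, Brigid Xu, Bao Hassan (4). That's 5 in total.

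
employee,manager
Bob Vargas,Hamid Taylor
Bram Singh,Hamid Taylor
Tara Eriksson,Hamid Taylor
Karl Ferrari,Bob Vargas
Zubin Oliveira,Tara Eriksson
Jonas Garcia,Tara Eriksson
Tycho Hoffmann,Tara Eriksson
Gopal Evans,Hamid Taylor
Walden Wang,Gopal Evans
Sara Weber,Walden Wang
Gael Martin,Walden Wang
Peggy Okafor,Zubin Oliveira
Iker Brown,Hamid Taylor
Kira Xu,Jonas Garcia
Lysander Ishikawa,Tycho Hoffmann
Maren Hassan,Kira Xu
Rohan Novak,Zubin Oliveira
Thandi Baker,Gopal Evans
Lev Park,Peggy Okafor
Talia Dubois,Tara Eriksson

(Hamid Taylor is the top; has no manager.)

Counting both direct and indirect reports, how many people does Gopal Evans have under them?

4

Gopal Evans directly manages Walden Wang, Thandi Baker. Under Walden Wang: Gael Martin, Sara Weber (2). Thandi Baker has no reports. So Gopal Evans's organization is 2 direct reports plus everyone under them: 3 + 1 = 4.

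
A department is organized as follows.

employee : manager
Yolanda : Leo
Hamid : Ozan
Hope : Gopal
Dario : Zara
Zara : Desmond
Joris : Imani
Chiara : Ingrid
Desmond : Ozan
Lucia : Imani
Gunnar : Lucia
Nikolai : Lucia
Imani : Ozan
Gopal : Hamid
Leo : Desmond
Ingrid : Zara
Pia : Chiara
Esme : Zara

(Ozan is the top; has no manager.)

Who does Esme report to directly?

Esme reports directly to Zara.

Zara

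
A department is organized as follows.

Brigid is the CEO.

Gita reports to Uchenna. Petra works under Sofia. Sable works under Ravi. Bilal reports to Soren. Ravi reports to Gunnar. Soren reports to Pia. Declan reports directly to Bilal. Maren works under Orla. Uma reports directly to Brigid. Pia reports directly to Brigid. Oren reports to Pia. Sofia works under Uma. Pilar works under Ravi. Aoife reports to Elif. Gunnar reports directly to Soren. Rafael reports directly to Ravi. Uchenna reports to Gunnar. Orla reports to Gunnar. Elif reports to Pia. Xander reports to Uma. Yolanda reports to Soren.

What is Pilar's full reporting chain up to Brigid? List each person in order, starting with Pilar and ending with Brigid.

Pilar -> Ravi -> Gunnar -> Soren -> Pia -> Brigid

Pilar reports to Ravi. Ravi reports to Gunnar. Gunnar reports to Soren. Soren reports to Pia. Pia reports to Brigid. Brigid is at the top.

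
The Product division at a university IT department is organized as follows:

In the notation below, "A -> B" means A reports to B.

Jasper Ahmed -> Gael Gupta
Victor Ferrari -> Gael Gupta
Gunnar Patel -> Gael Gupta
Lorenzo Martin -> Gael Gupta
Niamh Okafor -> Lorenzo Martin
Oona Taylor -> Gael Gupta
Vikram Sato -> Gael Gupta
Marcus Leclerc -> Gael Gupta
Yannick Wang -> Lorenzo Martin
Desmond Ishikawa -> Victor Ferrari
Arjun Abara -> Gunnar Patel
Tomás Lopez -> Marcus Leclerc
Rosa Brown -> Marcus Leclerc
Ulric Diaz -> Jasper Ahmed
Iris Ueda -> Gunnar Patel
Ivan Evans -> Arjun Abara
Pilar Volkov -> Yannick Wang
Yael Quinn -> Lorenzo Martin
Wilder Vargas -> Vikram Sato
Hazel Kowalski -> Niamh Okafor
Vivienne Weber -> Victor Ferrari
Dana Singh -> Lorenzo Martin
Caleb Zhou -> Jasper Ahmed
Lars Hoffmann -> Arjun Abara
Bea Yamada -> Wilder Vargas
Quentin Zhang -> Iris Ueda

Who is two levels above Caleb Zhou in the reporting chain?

Gael Gupta

Caleb Zhou reports to Jasper Ahmed, and Jasper Ahmed reports to Gael Gupta. So Caleb Zhou's skip-level manager is Gael Gupta.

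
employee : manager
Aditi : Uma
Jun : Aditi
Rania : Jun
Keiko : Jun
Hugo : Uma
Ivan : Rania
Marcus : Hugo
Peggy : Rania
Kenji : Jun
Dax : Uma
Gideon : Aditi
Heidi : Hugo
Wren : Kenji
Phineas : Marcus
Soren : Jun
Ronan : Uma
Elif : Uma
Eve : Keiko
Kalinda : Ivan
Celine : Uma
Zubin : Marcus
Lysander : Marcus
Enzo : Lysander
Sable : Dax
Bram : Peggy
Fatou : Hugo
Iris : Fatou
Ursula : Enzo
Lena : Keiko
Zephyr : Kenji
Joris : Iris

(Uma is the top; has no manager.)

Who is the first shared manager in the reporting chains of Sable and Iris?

Sable's chain of managers is Dax, Uma. Iris's chain of managers is Fatou, Hugo, Uma. The first manager that appears in both chains is Uma.

Uma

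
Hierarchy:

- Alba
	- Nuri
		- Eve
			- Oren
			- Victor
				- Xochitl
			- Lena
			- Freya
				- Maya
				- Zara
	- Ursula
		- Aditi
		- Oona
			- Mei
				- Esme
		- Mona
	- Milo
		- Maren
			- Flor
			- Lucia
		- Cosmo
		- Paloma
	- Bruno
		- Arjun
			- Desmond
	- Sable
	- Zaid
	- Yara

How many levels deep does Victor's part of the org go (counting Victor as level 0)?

1

The longest chain under Victor runs Victor → Xochitl, which is 1 level below Victor.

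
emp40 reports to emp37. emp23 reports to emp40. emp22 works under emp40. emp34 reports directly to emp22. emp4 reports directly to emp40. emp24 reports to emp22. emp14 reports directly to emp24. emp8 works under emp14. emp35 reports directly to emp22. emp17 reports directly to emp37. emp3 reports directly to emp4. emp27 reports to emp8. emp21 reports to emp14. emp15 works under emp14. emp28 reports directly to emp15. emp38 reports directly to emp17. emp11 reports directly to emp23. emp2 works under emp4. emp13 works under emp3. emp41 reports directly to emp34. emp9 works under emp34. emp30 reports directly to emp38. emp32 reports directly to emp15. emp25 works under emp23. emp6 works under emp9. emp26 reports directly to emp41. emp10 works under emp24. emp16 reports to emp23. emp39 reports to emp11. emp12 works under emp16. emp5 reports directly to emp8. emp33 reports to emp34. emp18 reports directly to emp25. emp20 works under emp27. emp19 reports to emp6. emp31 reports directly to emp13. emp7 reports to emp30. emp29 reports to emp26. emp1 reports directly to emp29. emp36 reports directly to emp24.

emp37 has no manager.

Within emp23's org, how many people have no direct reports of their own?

3

The people in emp23's organization with no one reporting to them are emp12, emp18, emp39. That is 3.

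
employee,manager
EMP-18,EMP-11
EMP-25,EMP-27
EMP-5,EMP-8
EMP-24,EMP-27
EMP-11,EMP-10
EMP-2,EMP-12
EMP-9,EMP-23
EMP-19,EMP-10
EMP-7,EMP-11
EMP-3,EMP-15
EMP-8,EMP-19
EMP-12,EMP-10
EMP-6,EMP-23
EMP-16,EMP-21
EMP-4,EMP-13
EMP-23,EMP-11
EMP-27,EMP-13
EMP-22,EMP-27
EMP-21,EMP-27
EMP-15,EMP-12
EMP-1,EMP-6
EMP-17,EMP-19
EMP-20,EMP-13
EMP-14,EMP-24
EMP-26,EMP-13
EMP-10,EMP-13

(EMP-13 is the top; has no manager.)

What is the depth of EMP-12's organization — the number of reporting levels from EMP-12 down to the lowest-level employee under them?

2

The longest chain under EMP-12 runs EMP-12 → EMP-15 → EMP-3, which is 2 levels below EMP-12.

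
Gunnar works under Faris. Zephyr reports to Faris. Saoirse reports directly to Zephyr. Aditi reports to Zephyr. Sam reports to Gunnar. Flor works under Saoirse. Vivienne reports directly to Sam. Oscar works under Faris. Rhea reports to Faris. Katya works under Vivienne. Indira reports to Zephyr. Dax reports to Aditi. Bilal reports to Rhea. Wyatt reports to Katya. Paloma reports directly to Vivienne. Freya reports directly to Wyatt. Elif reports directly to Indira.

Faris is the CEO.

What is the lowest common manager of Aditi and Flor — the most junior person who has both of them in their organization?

Zephyr

Aditi's chain of managers is Zephyr, Faris. Flor's chain of managers is Saoirse, Zephyr, Faris. The first manager that appears in both chains is Zephyr.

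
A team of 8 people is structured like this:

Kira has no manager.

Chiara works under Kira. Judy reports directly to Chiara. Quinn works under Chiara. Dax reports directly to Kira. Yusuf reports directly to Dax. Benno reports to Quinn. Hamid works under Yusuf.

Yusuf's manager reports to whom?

Yusuf reports to Dax, and Dax reports to Kira. So Yusuf's skip-level manager is Kira.

Kira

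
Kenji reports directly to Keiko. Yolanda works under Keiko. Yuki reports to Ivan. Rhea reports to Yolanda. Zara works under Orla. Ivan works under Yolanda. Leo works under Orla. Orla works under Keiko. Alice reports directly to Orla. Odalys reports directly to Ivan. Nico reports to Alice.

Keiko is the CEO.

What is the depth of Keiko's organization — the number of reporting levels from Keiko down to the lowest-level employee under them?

3

The longest chain under Keiko runs Keiko → Orla → Alice → Nico, which is 3 levels below Keiko.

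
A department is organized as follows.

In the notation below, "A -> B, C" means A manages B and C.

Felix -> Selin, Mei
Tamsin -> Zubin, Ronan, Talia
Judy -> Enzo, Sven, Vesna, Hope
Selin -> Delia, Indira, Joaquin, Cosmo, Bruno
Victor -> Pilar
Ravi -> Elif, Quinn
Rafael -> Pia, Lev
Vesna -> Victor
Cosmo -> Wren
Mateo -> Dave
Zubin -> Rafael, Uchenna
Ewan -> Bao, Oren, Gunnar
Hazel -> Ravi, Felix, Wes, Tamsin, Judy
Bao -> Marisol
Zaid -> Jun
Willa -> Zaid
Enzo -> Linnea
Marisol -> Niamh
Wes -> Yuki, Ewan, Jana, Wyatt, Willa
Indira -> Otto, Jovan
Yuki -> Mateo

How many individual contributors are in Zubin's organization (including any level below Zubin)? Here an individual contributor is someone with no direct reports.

3

The people in Zubin's organization with no one reporting to them are Uchenna, Lev, Pia. That is 3.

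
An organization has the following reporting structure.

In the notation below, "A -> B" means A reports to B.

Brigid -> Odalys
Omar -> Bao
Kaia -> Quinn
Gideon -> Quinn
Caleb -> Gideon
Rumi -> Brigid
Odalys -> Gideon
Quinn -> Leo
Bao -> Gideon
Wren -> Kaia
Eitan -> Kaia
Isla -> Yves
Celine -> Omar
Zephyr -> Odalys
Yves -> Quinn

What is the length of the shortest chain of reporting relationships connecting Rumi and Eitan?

6

Rumi is 4 levels below Quinn, and Eitan is 2 levels below Quinn (their lowest common manager). The shortest path runs up from Rumi to Quinn and back down to Eitan: 4 + 2 = 6 links.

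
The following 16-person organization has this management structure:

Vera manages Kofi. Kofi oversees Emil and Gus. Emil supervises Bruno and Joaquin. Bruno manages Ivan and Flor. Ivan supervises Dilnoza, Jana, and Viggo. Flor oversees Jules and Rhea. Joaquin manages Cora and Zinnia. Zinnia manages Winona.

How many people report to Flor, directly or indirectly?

2

Flor directly manages Rhea, Jules. Rhea has no reports. Jules has no reports. So Flor's organization is 2 direct reports plus everyone under them: 1 + 1 = 2.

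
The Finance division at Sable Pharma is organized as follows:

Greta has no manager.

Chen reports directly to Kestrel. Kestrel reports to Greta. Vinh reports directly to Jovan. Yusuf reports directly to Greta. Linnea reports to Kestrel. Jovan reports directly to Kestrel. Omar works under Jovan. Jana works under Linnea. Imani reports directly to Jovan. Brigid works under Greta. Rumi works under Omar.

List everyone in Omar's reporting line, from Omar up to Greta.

Omar reports to Jovan. Jovan reports to Kestrel. Kestrel reports to Greta. Greta is at the top.

Omar -> Jovan -> Kestrel -> Greta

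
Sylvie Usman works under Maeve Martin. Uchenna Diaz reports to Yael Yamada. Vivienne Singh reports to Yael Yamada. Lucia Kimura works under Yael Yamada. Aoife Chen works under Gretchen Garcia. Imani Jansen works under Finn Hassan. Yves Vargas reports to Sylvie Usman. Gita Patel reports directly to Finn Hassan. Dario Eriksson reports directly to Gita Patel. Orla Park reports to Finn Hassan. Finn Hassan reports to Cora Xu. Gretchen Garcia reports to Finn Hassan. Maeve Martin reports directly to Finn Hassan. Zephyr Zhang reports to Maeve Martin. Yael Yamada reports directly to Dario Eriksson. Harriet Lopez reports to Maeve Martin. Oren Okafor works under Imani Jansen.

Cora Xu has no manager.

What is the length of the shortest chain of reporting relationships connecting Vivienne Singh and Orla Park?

Vivienne Singh is 4 levels below Finn Hassan, and Orla Park is 1 level below Finn Hassan (their lowest common manager). The shortest path runs up from Vivienne Singh to Finn Hassan and back down to Orla Park: 4 + 1 = 5 links.

5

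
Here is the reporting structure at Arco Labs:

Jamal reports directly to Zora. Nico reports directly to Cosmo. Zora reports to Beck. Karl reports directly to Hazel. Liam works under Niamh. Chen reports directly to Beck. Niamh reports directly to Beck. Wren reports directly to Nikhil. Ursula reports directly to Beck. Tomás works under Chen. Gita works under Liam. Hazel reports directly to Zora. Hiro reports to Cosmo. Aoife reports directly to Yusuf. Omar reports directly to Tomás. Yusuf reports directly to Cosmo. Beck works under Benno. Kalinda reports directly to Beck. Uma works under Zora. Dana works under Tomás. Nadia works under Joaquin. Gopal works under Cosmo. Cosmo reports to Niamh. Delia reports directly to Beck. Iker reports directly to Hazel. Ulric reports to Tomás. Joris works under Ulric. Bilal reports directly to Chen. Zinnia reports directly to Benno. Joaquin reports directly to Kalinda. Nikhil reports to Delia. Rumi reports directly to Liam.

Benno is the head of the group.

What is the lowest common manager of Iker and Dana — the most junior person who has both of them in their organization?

Beck

Iker's chain of managers is Hazel, Zora, Beck, Benno. Dana's chain of managers is Tomás, Chen, Beck, Benno. The first manager that appears in both chains is Beck.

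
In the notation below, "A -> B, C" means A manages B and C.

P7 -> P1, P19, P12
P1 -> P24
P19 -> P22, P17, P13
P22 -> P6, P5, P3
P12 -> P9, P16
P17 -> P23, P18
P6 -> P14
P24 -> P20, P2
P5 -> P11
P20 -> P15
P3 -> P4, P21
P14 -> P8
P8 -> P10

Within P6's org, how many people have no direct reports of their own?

1

The only person in P6's organization with no one reporting to them is P10. That is 1.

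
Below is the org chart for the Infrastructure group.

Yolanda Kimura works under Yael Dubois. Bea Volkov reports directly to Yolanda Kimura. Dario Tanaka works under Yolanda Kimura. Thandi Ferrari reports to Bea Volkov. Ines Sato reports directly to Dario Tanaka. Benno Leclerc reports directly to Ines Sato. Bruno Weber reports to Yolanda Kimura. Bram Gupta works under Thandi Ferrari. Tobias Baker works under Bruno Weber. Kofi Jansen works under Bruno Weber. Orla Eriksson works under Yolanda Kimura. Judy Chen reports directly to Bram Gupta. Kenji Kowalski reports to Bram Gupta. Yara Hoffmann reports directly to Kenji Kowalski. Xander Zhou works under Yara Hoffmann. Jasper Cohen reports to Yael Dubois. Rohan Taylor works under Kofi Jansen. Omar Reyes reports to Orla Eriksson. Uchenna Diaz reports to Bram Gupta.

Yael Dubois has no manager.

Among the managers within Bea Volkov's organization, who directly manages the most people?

Direct-report counts within Bea Volkov's organization: Bea Volkov has 1; Thandi Ferrari has 1; Bram Gupta has 3; Kenji Kowalski has 1; Yara Hoffmann has 1. The largest is 3, held by Bram Gupta.

Bram Gupta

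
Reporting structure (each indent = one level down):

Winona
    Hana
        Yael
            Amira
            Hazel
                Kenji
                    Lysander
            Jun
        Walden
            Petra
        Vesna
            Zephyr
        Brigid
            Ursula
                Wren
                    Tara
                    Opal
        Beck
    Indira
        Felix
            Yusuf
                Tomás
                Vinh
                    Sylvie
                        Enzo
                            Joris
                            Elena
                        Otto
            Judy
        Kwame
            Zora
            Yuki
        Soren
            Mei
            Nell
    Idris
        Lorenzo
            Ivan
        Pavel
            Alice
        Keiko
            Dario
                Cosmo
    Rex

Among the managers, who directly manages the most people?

Hana

Direct-report counts: Winona has 4; Idris has 3; Keiko has 1; Dario has 1; Pavel has 1; Lorenzo has 1; Indira has 3; Soren has 2; Kwame has 2; Felix has 2; Yusuf has 2; Vinh has 1; Sylvie has 2; Enzo has 2; Hana has 5; Brigid has 1; Ursula has 1; Wren has 2; Vesna has 1; Walden has 1; Yael has 3; Hazel has 1; Kenji has 1. The largest is 5, held by Hana.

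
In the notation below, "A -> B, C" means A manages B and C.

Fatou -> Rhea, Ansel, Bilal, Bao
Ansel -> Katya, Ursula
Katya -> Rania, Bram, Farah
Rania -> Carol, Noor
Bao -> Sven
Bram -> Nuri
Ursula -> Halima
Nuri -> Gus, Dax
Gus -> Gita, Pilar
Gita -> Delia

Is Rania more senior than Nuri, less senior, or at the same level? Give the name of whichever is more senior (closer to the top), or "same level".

Rania is 3 levels below Fatou; Nuri is 4. Rania is higher.

Rania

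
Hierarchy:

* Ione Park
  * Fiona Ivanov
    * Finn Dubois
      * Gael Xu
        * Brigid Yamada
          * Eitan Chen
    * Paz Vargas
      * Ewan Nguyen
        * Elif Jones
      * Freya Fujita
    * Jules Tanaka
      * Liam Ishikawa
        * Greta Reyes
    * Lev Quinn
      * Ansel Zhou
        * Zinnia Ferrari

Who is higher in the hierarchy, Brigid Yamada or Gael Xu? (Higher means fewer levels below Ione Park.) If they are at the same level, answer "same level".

Brigid Yamada is 4 levels below Ione Park; Gael Xu is 3. Gael Xu is higher.

Gael Xu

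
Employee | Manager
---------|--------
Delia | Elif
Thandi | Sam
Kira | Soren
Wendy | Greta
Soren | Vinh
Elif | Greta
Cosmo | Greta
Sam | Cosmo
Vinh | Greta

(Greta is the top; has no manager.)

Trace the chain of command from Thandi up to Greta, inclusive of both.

Thandi reports to Sam. Sam reports to Cosmo. Cosmo reports to Greta. Greta is at the top.

Thandi -> Sam -> Cosmo -> Greta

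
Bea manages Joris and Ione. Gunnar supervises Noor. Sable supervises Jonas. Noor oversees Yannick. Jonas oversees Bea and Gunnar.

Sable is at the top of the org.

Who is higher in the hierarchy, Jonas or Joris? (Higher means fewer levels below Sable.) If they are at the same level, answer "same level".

Jonas

Jonas is 1 level below Sable; Joris is 3. Jonas is higher.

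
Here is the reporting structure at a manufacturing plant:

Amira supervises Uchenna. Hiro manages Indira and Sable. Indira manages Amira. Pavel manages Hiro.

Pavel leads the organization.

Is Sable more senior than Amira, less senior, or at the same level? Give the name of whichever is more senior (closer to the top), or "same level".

Sable

Sable is 2 levels below Pavel; Amira is 3. Sable is higher.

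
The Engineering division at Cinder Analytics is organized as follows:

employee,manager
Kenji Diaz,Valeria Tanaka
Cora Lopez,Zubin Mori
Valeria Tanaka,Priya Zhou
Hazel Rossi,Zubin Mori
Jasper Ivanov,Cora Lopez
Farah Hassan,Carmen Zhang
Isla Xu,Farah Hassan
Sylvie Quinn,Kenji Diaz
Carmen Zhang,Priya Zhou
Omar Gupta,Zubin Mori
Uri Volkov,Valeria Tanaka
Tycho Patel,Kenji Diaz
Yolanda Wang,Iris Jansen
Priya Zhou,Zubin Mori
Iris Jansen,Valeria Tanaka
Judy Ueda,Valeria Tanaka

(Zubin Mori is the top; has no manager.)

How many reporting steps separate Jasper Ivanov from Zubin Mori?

2

Chain from Jasper Ivanov up to Zubin Mori: Jasper Ivanov → Cora Lopez → Zubin Mori. That is 2 steps up, so Jasper Ivanov is 2 levels below Zubin Mori.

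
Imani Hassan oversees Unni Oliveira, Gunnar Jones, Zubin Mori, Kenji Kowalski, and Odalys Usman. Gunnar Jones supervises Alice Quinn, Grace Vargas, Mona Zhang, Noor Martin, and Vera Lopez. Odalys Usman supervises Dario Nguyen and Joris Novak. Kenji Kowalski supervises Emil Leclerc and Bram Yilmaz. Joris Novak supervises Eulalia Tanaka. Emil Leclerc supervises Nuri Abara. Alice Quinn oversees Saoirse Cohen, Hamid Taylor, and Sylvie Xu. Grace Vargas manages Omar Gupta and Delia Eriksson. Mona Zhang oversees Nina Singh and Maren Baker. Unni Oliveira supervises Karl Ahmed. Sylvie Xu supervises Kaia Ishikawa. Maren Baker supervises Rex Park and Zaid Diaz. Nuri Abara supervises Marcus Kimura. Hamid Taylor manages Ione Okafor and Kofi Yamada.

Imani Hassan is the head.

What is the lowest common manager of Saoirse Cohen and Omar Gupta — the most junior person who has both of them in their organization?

Saoirse Cohen's chain of managers is Alice Quinn, Gunnar Jones, Imani Hassan. Omar Gupta's chain of managers is Grace Vargas, Gunnar Jones, Imani Hassan. The first manager that appears in both chains is Gunnar Jones.

Gunnar Jones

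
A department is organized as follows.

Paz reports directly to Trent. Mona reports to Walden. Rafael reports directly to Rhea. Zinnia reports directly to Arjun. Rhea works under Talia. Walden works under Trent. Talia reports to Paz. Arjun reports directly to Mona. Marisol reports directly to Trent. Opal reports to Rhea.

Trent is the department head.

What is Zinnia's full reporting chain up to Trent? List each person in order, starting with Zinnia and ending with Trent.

Zinnia reports to Arjun. Arjun reports to Mona. Mona reports to Walden. Walden reports to Trent. Trent is at the top.

Zinnia -> Arjun -> Mona -> Walden -> Trent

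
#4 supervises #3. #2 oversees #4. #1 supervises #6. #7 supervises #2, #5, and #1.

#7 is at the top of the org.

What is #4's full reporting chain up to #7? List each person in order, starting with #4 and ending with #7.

#4 reports to #2. #2 reports to #7. #7 is at the top.

#4 -> #2 -> #7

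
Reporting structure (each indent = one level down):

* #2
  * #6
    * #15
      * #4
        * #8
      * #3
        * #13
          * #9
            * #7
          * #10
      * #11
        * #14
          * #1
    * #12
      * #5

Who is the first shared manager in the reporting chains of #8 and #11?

#8's chain of managers is #4, #15, #6, #2. #11's chain of managers is #15, #6, #2. The first manager that appears in both chains is #15.

#15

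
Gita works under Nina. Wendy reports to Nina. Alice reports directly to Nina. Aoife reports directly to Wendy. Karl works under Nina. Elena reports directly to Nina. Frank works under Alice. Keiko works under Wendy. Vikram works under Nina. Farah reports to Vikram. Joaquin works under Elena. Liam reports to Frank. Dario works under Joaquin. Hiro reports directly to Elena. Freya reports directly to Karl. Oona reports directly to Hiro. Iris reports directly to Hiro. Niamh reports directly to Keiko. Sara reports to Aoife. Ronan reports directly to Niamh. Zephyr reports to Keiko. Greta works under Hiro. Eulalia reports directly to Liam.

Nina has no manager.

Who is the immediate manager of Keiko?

Wendy

Keiko reports directly to Wendy.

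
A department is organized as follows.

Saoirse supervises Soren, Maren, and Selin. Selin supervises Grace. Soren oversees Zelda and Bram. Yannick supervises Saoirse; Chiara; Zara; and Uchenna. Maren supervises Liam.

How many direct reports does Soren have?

2

Soren directly manages Zelda, Bram. That is 2 direct reports.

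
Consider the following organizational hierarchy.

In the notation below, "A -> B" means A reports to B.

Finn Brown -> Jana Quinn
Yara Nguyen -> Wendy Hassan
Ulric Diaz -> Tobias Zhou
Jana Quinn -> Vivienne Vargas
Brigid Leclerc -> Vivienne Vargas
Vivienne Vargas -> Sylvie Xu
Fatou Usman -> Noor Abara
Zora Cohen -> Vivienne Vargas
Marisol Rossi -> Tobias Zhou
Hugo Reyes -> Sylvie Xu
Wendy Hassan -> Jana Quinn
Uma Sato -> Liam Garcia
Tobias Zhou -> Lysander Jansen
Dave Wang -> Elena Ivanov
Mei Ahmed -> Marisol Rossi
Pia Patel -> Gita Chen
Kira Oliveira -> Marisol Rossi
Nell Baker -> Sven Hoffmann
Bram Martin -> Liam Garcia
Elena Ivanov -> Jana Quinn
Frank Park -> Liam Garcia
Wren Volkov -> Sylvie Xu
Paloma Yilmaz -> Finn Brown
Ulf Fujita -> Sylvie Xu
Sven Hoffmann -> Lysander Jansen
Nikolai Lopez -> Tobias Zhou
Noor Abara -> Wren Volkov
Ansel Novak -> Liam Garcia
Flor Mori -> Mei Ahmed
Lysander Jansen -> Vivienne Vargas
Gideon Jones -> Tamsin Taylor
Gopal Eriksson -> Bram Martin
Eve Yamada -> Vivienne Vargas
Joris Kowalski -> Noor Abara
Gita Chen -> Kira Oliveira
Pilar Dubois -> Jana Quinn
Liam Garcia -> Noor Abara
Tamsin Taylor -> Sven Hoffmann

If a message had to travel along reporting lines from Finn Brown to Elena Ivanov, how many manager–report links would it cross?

Finn Brown is 1 level below Jana Quinn, and Elena Ivanov is 1 level below Jana Quinn (their lowest common manager). The shortest path runs up from Finn Brown to Jana Quinn and back down to Elena Ivanov: 1 + 1 = 2 links.

2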